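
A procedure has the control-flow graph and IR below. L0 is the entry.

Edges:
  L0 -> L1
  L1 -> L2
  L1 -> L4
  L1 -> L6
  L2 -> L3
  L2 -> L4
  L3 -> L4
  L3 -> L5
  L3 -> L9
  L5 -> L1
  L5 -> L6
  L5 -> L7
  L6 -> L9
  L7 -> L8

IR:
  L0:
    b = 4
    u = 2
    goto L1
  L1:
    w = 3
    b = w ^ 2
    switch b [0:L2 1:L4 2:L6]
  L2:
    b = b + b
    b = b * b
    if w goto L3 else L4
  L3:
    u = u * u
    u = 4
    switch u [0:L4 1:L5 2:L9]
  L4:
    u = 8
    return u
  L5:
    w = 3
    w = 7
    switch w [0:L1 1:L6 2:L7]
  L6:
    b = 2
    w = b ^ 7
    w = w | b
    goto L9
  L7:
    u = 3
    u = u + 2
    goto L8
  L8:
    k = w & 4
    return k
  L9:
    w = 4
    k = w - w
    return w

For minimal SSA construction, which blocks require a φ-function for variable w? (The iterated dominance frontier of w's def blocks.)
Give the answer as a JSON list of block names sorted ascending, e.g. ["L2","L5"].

idom tree: L1←L0 L2←L1 L3←L2 L4←L1 L5←L3 L6←L1 L7←L5 L8←L7 L9←L1
Join-block Dom:
  L1: preds {L0,L5}: {L0} ∩ {L0,L1,L2,L3,L5} = {L0}; idom=L0
  L4: preds {L1,L2,L3}: {L0,L1} ∩ {L0,L1,L2} ∩ {L0,L1,L2,L3} = {L0,L1}; idom=L1
  L6: preds {L1,L5}: {L0,L1} ∩ {L0,L1,L2,L3,L5} = {L0,L1}; idom=L1
  L9: preds {L3,L6}: {L0,L1,L2,L3} ∩ {L0,L1,L6} = {L0,L1}; idom=L1

Frontier:
  L1←L0: walk · to L0
  L1←L5: walk L5→L3→L2→L1 to L0
  L4←L1: walk · to L1
  L4←L2: walk L2 to L1
  L4←L3: walk L3→L2 to L1
  L6←L1: walk · to L1
  L6←L5: walk L5→L3→L2 to L1
  L9←L3: walk L3→L2 to L1
  L9←L6: walk L6 to L1
  DF(L0)=∅
  DF(L1)={L1}
  DF(L2)={L1,L4,L6,L9}
  DF(L3)={L1,L4,L6,L9}
  DF(L4)=∅
  DF(L5)={L1,L6}
  DF(L6)={L9}
  DF(L7)=∅
  DF(L8)=∅
  DF(L9)=∅

φ for w: defs {L1,L5,L6,L9}
  DF⁺ = {L1,L6,L9}

Answer: ["L1", "L6", "L9"]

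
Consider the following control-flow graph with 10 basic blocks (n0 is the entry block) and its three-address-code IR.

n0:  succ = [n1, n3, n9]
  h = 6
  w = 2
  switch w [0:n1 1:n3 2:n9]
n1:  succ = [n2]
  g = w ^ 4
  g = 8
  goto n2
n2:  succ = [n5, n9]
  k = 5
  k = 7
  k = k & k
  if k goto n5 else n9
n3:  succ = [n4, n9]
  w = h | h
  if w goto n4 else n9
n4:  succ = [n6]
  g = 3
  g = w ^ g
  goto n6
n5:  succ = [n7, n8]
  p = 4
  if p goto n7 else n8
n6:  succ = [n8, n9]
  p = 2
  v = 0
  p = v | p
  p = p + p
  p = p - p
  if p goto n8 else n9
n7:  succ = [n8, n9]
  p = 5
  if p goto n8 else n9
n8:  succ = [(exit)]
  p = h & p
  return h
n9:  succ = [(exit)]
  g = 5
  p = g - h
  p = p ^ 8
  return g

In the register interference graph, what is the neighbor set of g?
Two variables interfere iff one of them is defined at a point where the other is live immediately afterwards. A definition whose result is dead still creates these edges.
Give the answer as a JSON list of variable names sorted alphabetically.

Answer: ["h", "p", "w"]

Analysis:
Per-block:
  n0: {h,w} / ∅
  n1: {g} / {w}
  n2: {k} / ∅
  n3: {w} / {h}
  n4: {g} / {w}
  n5: {p} / ∅
  n6: {p,v} / ∅
  n7: {p} / ∅
  n8: {p} / {h,p}
  n9: {g,p} / {h}

Liveness:
  live n0: ∅→{h,w}
  live n1: {h,w}→{h}
  live n2: {h}→{h}
  live n3: {h}→{h,w}
  live n4: {h,w}→{h}
  live n5: {h}→{h,p}
  live n6: {h}→{h,p}
  live n7: {h}→{h,p}
  live n8: {h,p}→∅
  live n9: {h}→∅

Interfere edges:
  g — {h,p,w}
  h — {g,k,p,v,w}
  k — {h}
  p — {g,h,v}
  v — {h,p}
  w — {g,h}

N(g) = ["h", "p", "w"]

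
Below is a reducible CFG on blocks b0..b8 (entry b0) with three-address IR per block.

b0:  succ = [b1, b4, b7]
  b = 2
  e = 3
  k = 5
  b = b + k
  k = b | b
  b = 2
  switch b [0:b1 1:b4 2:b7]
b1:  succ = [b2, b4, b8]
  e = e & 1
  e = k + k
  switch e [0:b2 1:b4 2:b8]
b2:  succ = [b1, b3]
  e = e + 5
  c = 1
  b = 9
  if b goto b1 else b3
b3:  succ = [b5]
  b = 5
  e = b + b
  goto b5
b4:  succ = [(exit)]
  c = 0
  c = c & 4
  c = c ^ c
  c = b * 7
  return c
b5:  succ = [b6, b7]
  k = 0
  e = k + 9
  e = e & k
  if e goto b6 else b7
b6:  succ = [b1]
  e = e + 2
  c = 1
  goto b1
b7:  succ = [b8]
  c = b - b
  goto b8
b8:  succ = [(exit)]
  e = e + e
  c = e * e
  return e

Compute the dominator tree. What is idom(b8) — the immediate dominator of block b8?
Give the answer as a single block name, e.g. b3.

Answer: b0

Working:
idom tree: b1←b0 b2←b1 b3←b2 b4←b0 b5←b3 b6←b5 b7←b0 b8←b0
Dom at joins:
  b1: preds {b0,b2,b6}: {b0} ∩ {b0,b1,b2} ∩ {b0,b1,b2,b3,b5,b6} = {b0}; idom=b0
  b4: preds {b0,b1}: {b0} ∩ {b0,b1} = {b0}; idom=b0
  b7: preds {b0,b5}: {b0} ∩ {b0,b1,b2,b3,b5} = {b0}; idom=b0
  b8: preds {b1,b7}: {b0,b1} ∩ {b0,b7} = {b0}; idom=b0

idom(b8) = b0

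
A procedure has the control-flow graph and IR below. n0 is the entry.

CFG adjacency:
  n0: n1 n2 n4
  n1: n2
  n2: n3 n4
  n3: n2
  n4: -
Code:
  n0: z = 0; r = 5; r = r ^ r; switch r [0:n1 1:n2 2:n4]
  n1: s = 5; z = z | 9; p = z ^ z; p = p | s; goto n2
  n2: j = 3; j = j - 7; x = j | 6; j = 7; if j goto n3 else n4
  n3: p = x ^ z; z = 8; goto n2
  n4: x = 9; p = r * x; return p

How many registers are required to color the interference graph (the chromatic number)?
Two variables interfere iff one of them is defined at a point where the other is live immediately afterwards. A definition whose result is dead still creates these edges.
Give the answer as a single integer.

def/use:
  n0: def={r,z} ue=∅
  n1: def={p,s,z} ue={z}
  n2: def={j,x} ue=∅
  n3: def={p,z} ue={x,z}
  n4: def={p,x} ue={r}

Backward fixpoint:
  n0 li=∅ lo={r,z}
  n1 li={r,z} lo={r,z}
  n2 li={r,z} lo={r,x,z}
  n3 li={r,x,z} lo={r,z}
  n4 li={r} lo=∅

Conflict graph:
  j — {r,x,z}
  p — {r,s,z}
  r — {j,p,s,x,z}
  s — {p,r,z}
  x — {j,r,z}
  z — {j,p,r,s,x}

Chromatic number:
  clique {j,r,x,z} ⇒ need ≥ 4
  4-colouring: c0={r}  c1={z}  c2={j,p}  c3={s,x}
  χ = 4

Answer: 4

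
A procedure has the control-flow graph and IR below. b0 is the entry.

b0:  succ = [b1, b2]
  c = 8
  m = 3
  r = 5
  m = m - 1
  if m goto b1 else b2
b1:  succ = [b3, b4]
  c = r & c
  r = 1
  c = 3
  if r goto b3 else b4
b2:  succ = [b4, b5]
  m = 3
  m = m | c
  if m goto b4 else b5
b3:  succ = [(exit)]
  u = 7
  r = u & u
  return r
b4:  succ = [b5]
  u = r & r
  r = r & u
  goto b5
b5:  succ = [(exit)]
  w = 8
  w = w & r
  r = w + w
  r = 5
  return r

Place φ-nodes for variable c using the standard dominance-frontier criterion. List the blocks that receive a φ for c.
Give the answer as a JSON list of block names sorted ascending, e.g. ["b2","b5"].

idom tree: b1←b0 b2←b0 b3←b1 b4←b0 b5←b0
Dom∩ at merges:
  b4: preds {b1,b2}: {b0,b1} ∩ {b0,b2} = {b0}; idom=b0
  b5: preds {b2,b4}: {b0,b2} ∩ {b0,b4} = {b0}; idom=b0

DF walk-up:
  join b4 pred b1: b1 stop@b0
  join b4 pred b2: b2 stop@b0
  join b5 pred b2: b2 stop@b0
  join b5 pred b4: b4 stop@b0
  DF(b0)=∅
  DF(b1)={b4}
  DF(b2)={b4,b5}
  DF(b3)=∅
  DF(b4)={b5}
  DF(b5)=∅

φ for c: defs {b0,b1}
  DF⁺ = {b4,b5}

Answer: ["b4", "b5"]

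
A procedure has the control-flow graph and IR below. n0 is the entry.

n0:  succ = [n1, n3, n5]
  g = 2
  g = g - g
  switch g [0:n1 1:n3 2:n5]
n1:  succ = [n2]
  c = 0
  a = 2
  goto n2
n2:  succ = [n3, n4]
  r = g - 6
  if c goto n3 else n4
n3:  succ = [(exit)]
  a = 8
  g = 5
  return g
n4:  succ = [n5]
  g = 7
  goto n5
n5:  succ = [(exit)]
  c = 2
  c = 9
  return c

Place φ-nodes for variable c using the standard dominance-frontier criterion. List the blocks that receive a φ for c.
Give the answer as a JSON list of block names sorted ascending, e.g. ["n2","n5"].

idom tree: n1←n0 n2←n1 n3←n0 n4←n2 n5←n0
Dom∩ at merges:
  n3: preds {n0,n2}: {n0} ∩ {n0,n1,n2} = {n0}; idom=n0
  n5: preds {n0,n4}: {n0} ∩ {n0,n1,n2,n4} = {n0}; idom=n0

Frontier:
  n3←n0: walk · to n0
  n3←n2: walk n2→n1 to n0
  n5←n0: walk · to n0
  n5←n4: walk n4→n2→n1 to n0
  n0: DF=∅
  n1: DF={n3,n5}
  n2: DF={n3,n5}
  n3: DF=∅
  n4: DF={n5}
  n5: DF=∅

φ for c: defs {n1,n5}
  DF⁺ = {n3,n5}

Answer: ["n3", "n5"]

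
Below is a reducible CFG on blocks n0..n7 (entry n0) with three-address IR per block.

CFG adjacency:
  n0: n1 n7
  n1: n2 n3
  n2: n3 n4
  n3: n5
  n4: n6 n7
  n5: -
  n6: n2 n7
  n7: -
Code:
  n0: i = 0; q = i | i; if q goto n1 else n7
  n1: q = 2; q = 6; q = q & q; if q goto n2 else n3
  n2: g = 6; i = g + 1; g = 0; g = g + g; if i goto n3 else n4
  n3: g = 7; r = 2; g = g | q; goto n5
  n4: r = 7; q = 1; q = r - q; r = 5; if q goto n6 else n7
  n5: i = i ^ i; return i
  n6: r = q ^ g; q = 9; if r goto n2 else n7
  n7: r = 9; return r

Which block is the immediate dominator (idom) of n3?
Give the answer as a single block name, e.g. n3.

Answer: n1

Derivation:
idom tree: n1←n0 n2←n1 n3←n1 n4←n2 n5←n3 n6←n4 n7←n0
Join-block Dom:
  n2: preds {n1,n6}: {n0,n1} ∩ {n0,n1,n2,n4,n6} = {n0,n1}; idom=n1
  n3: preds {n1,n2}: {n0,n1} ∩ {n0,n1,n2} = {n0,n1}; idom=n1
  n7: preds {n0,n4,n6}: {n0} ∩ {n0,n1,n2,n4} ∩ {n0,n1,n2,n4,n6} = {n0}; idom=n0

idom(n3) = n1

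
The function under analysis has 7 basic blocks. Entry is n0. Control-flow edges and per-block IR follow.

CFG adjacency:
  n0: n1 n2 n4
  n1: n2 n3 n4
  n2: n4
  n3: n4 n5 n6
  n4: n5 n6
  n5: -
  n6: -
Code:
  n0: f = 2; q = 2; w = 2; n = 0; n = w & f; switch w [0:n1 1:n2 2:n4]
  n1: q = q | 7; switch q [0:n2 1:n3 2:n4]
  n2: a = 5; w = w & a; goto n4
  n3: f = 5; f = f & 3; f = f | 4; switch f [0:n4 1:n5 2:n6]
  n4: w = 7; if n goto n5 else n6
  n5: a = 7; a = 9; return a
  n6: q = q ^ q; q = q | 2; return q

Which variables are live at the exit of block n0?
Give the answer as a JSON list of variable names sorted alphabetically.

Block summaries:
  n0 def {f,n,q,w} use ∅
  n1 def {q} use {q}
  n2 def {a,w} use {w}
  n3 def {f} use ∅
  n4 def {w} use {n}
  n5 def {a} use ∅
  n6 def {q} use {q}

Backward fixpoint:
  n0: in=∅ out={n,q,w}
  n1: in={n,q,w} out={n,q,w}
  n2: in={n,q,w} out={n,q}
  n3: in={n,q} out={n,q}
  n4: in={n,q} out={q}
  n5: in=∅ out=∅
  n6: in={q} out=∅

live-out(n0) = ["n", "q", "w"]

Answer: ["n", "q", "w"]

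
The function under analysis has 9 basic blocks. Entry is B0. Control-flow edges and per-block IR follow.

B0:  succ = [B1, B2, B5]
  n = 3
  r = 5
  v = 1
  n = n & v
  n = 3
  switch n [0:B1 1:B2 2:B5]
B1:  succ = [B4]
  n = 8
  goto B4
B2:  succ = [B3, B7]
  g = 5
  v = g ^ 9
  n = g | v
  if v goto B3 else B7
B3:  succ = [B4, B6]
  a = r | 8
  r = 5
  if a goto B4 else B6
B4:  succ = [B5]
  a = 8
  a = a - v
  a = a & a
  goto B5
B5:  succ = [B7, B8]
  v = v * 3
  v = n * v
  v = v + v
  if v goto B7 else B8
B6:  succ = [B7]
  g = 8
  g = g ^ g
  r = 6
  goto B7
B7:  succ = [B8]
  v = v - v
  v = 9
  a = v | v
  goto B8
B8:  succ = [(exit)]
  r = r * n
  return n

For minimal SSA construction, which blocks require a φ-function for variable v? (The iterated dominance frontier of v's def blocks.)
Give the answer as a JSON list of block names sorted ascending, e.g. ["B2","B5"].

Answer: ["B4", "B5", "B7", "B8"]

Analysis:
idom tree: B1←B0 B2←B0 B3←B2 B4←B0 B5←B0 B6←B3 B7←B0 B8←B0
Dom∩ at merges:
  B4: preds {B1,B3}: {B0,B1} ∩ {B0,B2,B3} = {B0}; idom=B0
  B5: preds {B0,B4}: {B0} ∩ {B0,B4} = {B0}; idom=B0
  B7: preds {B2,B5,B6}: {B0,B2} ∩ {B0,B5} ∩ {B0,B2,B3,B6} = {B0}; idom=B0
  B8: preds {B5,B7}: {B0,B5} ∩ {B0,B7} = {B0}; idom=B0

DF derivation:
  B4←B1: walk B1 to B0
  B4←B3: walk B3→B2 to B0
  B5←B0: walk · to B0
  B5←B4: walk B4 to B0
  B7←B2: walk B2 to B0
  B7←B5: walk B5 to B0
  B7←B6: walk B6→B3→B2 to B0
  B8←B5: walk B5 to B0
  B8←B7: walk B7 to B0
  B0: DF=∅
  B1: DF={B4}
  B2: DF={B4,B7}
  B3: DF={B4,B7}
  B4: DF={B5}
  B5: DF={B7,B8}
  B6: DF={B7}
  B7: DF={B8}
  B8: DF=∅

φ for v: defs {B0,B2,B5,B7}
  DF⁺ = {B4,B5,B7,B8}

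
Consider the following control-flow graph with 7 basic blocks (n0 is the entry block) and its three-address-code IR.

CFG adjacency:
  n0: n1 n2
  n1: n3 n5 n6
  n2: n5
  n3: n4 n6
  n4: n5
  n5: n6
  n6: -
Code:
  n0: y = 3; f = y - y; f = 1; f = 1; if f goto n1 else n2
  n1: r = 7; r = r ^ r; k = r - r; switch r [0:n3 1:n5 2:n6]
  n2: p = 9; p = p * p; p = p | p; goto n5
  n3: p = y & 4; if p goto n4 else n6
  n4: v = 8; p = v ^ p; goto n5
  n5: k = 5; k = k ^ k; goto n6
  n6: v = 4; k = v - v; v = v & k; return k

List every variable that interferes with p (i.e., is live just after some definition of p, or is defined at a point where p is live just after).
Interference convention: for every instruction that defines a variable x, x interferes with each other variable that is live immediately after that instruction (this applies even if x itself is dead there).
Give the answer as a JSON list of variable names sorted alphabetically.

Block summaries:
  n0 def {f,y} use ∅
  n1 def {k,r} use ∅
  n2 def {p} use ∅
  n3 def {p} use {y}
  n4 def {p,v} use {p}
  n5 def {k} use ∅
  n6 def {k,v} use ∅

Liveness:
  n0 li=∅ lo={y}
  n1 li={y} lo={y}
  n2 li=∅ lo=∅
  n3 li={y} lo={p}
  n4 li={p} lo=∅
  n5 li=∅ lo=∅
  n6 li=∅ lo=∅

Interfere edges:
  f: {y}
  k: {r,v,y}
  p: {v}
  r: {k,y}
  v: {k,p}
  y: {f,k,r}

N(p) = ["v"]

Answer: ["v"]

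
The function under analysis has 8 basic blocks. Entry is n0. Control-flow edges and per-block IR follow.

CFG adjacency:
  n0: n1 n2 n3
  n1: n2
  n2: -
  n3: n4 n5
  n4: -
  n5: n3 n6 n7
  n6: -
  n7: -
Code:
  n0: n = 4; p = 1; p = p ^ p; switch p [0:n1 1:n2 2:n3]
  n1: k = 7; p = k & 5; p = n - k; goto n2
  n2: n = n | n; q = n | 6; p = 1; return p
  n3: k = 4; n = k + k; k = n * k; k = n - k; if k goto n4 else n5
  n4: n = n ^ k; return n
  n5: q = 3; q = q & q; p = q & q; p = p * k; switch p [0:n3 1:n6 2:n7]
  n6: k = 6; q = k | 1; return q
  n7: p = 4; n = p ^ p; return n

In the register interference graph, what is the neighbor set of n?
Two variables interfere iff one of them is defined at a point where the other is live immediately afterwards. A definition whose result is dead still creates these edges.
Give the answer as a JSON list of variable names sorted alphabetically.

Answer: ["k", "p"]

Working:
def/use:
  n0: {n,p} / ∅
  n1: {k,p} / {n}
  n2: {n,p,q} / {n}
  n3: {k,n} / ∅
  n4: {n} / {k,n}
  n5: {p,q} / {k}
  n6: {k,q} / ∅
  n7: {n,p} / ∅

Backward fixpoint:
  live n0: ∅→{n}
  live n1: {n}→{n}
  live n2: {n}→∅
  live n3: ∅→{k,n}
  live n4: {k,n}→∅
  live n5: {k}→∅
  live n6: ∅→∅
  live n7: ∅→∅

Interfere edges:
  k: {n,p,q}
  n: {k,p}
  p: {k,n}
  q: {k}

N(n) = ["k", "p"]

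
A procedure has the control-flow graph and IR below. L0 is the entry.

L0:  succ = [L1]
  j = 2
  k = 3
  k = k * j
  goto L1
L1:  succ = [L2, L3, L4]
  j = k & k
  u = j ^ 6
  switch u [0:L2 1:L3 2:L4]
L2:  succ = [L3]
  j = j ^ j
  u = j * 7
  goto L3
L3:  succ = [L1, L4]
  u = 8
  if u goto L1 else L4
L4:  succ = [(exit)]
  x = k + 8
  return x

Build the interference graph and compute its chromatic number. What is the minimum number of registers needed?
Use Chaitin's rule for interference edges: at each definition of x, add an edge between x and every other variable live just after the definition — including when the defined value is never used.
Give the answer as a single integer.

Per-block:
  L0 def {j,k} use ∅
  L1 def {j,u} use {k}
  L2 def {j,u} use {j}
  L3 def {u} use ∅
  L4 def {x} use {k}

Backward fixpoint:
  L0: in=∅ out={k}
  L1: in={k} out={j,k}
  L2: in={j,k} out={k}
  L3: in={k} out={k}
  L4: in={k} out=∅

Interfere edges:
  j: {k,u}
  k: {j,u}
  u: {j,k}
  x: ∅

Colouring:
  lower bound: {j,k,u} mutually conflict ⇒ χ ≥ 3
  3-colouring: r0={j,x}  r1={k}  r2={u}
  χ = 3

Answer: 3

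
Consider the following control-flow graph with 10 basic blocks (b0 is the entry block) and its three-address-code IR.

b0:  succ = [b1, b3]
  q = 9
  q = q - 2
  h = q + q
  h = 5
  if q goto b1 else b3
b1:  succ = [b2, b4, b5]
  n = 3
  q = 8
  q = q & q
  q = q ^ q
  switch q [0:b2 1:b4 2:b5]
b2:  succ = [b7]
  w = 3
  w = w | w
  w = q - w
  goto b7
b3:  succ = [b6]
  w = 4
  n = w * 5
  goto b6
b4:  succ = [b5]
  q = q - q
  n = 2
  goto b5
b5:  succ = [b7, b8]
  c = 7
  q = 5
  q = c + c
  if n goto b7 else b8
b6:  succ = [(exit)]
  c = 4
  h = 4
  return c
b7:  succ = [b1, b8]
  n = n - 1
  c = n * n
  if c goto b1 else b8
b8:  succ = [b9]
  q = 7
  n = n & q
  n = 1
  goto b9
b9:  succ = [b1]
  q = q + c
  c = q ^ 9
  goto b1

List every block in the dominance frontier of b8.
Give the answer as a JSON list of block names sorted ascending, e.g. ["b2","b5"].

Answer: ["b1"]

Working:
idom tree: b1←b0 b2←b1 b3←b0 b4←b1 b5←b1 b6←b3 b7←b1 b8←b1 b9←b8
Join-block Dom:
  b1: preds {b0,b7,b9}: {b0} ∩ {b0,b1,b7} ∩ {b0,b1,b8,b9} = {b0}; idom=b0
  b5: preds {b1,b4}: {b0,b1} ∩ {b0,b1,b4} = {b0,b1}; idom=b1
  b7: preds {b2,b5}: {b0,b1,b2} ∩ {b0,b1,b5} = {b0,b1}; idom=b1
  b8: preds {b5,b7}: {b0,b1,b5} ∩ {b0,b1,b7} = {b0,b1}; idom=b1

DF walk-up:
  b1←b0: walk · to b0
  b1←b7: walk b7→b1 to b0
  b1←b9: walk b9→b8→b1 to b0
  b5←b1: walk · to b1
  b5←b4: walk b4 to b1
  b7←b2: walk b2 to b1
  b7←b5: walk b5 to b1
  b8←b5: walk b5 to b1
  b8←b7: walk b7 to b1
  DF(b0)=∅
  DF(b1)={b1}
  DF(b2)={b7}
  DF(b3)=∅
  DF(b4)={b5}
  DF(b5)={b7,b8}
  DF(b6)=∅
  DF(b7)={b1,b8}
  DF(b8)={b1}
  DF(b9)={b1}

DF(b8) = ["b1"]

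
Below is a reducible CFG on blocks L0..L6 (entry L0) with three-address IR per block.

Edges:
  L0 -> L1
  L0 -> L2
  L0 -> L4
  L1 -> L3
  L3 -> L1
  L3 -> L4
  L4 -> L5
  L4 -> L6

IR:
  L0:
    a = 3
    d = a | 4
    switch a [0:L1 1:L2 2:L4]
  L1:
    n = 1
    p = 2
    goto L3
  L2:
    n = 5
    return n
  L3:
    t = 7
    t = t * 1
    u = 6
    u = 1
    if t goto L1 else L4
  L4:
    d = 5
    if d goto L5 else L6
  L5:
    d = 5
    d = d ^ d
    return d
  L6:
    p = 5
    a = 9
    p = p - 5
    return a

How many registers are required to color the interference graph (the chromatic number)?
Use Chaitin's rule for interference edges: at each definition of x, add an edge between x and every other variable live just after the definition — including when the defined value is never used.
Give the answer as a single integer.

Answer: 2

Analysis:
def/use:
  L0: {a,d} / ∅
  L1: {n,p} / ∅
  L2: {n} / ∅
  L3: {t,u} / ∅
  L4: {d} / ∅
  L5: {d} / ∅
  L6: {a,p} / ∅

Backward fixpoint:
  L0 li=∅ lo=∅
  L1 li=∅ lo=∅
  L2 li=∅ lo=∅
  L3 li=∅ lo=∅
  L4 li=∅ lo=∅
  L5 li=∅ lo=∅
  L6 li=∅ lo=∅

Interference:
  a — {d,p}
  d — {a}
  n — ∅
  p — {a}
  t — {u}
  u — {t}

Colouring:
  clique {a,d} ⇒ need ≥ 2
  assign a→R0 d→R1 n→R0 p→R1 t→R0 u→R1 — no edge inside a register ⇒ χ ≤ 2
  χ = 2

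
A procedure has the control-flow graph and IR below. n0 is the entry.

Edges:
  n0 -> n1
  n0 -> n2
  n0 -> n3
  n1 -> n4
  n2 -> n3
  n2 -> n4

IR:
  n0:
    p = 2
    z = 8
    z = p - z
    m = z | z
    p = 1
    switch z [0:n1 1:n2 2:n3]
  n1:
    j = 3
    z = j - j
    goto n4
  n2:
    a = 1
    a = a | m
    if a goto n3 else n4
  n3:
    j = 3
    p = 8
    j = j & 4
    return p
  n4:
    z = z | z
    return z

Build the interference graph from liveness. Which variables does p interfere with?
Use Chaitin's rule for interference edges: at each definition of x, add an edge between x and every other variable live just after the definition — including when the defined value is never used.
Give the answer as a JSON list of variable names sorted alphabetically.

Answer: ["j", "m", "z"]

Analysis:
def/use:
  n0: {m,p,z} / ∅
  n1: {j,z} / ∅
  n2: {a} / {m}
  n3: {j,p} / ∅
  n4: {z} / {z}

Live sets:
  n0 li=∅ lo={m,z}
  n1 li=∅ lo={z}
  n2 li={m,z} lo={z}
  n3 li=∅ lo=∅
  n4 li={z} lo=∅

Interference:
  a↔{m,z}
  j↔{p}
  m↔{a,p,z}
  p↔{j,m,z}
  z↔{a,m,p}

N(p) = ["j", "m", "z"]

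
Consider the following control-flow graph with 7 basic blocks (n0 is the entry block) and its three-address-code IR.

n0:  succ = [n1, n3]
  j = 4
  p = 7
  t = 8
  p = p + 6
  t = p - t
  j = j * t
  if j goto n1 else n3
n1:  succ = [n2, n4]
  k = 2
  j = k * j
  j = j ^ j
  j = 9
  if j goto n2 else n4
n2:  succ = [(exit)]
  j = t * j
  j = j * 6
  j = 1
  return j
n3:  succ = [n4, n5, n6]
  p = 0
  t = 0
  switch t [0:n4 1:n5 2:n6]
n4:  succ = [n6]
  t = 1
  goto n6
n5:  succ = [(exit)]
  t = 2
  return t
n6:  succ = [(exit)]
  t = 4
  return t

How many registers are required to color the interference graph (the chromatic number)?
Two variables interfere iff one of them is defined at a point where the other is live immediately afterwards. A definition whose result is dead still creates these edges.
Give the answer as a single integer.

Block summaries:
  n0: {j,p,t} / ∅
  n1: {j,k} / {j}
  n2: {j} / {j,t}
  n3: {p,t} / ∅
  n4: {t} / ∅
  n5: {t} / ∅
  n6: {t} / ∅

Liveness:
  n0 li=∅ lo={j,t}
  n1 li={j,t} lo={j,t}
  n2 li={j,t} lo=∅
  n3 li=∅ lo=∅
  n4 li=∅ lo=∅
  n5 li=∅ lo=∅
  n6 li=∅ lo=∅

Interference:
  j — {k,p,t}
  k — {j,t}
  p — {j,t}
  t — {j,k,p}

Registers:
  clique {j,k,t} ⇒ need ≥ 3
  3-colouring: r0={j}  r1={t}  r2={k,p}
  χ = 3

Answer: 3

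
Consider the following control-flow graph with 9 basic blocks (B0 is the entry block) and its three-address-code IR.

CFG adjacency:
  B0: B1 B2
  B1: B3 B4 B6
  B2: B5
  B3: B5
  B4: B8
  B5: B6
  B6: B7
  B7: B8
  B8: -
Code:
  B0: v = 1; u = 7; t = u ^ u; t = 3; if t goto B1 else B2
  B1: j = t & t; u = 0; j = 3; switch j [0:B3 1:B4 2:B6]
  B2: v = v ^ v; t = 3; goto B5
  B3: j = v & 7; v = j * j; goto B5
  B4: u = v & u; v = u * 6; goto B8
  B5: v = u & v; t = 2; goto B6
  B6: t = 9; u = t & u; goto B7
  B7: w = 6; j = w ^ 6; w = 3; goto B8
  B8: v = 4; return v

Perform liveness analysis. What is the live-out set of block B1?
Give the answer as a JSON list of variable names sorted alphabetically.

Block summaries:
  B0: def={t,u,v} ue=∅
  B1: def={j,u} ue={t}
  B2: def={t,v} ue={v}
  B3: def={j,v} ue={v}
  B4: def={u,v} ue={u,v}
  B5: def={t,v} ue={u,v}
  B6: def={t,u} ue={u}
  B7: def={j,w} ue=∅
  B8: def={v} ue=∅

Backward fixpoint:
  live B0: ∅→{t,u,v}
  live B1: {t,v}→{u,v}
  live B2: {u,v}→{u,v}
  live B3: {u,v}→{u,v}
  live B4: {u,v}→∅
  live B5: {u,v}→{u}
  live B6: {u}→∅
  live B7: ∅→∅
  live B8: ∅→∅

live-out(B1) = ["u", "v"]

Answer: ["u", "v"]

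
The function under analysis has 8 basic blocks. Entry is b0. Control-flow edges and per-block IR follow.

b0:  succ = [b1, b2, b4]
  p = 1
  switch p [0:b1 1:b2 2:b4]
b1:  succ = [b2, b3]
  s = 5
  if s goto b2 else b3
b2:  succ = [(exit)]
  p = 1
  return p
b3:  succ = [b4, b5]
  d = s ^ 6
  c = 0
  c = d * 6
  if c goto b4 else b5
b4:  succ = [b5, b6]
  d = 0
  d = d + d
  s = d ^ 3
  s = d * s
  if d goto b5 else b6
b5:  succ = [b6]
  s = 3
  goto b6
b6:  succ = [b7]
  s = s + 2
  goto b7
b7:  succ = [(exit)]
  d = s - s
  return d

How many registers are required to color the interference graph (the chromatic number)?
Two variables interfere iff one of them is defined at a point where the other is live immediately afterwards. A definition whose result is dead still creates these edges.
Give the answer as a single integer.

def/use:
  b0 def {p} use ∅
  b1 def {s} use ∅
  b2 def {p} use ∅
  b3 def {c,d} use {s}
  b4 def {d,s} use ∅
  b5 def {s} use ∅
  b6 def {s} use {s}
  b7 def {d} use {s}

Backward fixpoint:
  live b0: ∅→∅
  live b1: ∅→{s}
  live b2: ∅→∅
  live b3: {s}→∅
  live b4: ∅→{s}
  live b5: ∅→{s}
  live b6: {s}→{s}
  live b7: {s}→∅

Conflict graph:
  c: {d}
  d: {c,s}
  p: ∅
  s: {d}

Chromatic number:
  {c,d} pairwise interfere (2-clique) ⇒ χ ≥ 2
  2-colouring: c0={d,p}  c1={c,s}
  χ = 2

Answer: 2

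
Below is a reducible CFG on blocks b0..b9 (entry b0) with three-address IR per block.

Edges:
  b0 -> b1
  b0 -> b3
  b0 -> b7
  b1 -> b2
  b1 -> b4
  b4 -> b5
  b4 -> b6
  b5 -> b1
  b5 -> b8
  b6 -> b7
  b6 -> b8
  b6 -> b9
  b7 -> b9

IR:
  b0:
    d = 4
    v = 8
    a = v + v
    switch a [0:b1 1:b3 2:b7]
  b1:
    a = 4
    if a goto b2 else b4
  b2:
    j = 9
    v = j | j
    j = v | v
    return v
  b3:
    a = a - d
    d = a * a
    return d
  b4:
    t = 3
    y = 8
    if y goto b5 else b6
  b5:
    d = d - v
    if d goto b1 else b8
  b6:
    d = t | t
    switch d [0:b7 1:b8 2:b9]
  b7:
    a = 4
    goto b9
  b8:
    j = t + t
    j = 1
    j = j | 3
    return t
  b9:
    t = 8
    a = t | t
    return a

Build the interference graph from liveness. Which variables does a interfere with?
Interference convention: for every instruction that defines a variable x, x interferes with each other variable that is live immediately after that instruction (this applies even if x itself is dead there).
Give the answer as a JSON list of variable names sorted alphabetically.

Per-block:
  b0: {a,d,v} / ∅
  b1: {a} / ∅
  b2: {j,v} / ∅
  b3: {a,d} / {a,d}
  b4: {t,y} / ∅
  b5: {d} / {d,v}
  b6: {d} / {t}
  b7: {a} / ∅
  b8: {j} / {t}
  b9: {a,t} / ∅

Liveness:
  b0 li=∅ lo={a,d,v}
  b1 li={d,v} lo={d,v}
  b2 li=∅ lo=∅
  b3 li={a,d} lo=∅
  b4 li={d,v} lo={d,t,v}
  b5 li={d,t,v} lo={d,t,v}
  b6 li={t} lo={t}
  b7 li=∅ lo=∅
  b8 li={t} lo=∅
  b9 li=∅ lo=∅

Conflict graph:
  a↔{d,v}
  d↔{a,t,v,y}
  j↔{t,v}
  t↔{d,j,v,y}
  v↔{a,d,j,t,y}
  y↔{d,t,v}

N(a) = ["d", "v"]

Answer: ["d", "v"]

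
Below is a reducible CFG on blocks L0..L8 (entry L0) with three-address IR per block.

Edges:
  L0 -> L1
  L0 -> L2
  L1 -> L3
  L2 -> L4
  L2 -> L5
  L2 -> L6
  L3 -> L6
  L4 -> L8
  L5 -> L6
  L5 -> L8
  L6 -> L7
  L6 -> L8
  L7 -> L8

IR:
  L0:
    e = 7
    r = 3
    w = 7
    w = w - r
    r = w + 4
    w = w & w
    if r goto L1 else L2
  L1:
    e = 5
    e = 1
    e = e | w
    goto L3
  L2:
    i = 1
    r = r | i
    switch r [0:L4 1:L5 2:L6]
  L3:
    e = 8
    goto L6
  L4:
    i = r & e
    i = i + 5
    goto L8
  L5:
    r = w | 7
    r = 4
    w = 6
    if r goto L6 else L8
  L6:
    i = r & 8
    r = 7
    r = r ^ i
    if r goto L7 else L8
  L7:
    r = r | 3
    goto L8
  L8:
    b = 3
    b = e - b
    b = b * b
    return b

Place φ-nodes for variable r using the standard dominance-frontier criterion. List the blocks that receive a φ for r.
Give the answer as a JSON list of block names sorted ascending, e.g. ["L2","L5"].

idom tree: L1←L0 L2←L0 L3←L1 L4←L2 L5←L2 L6←L0 L7←L6 L8←L0
Dom∩ at merges:
  L6: preds {L2,L3,L5}: {L0,L2} ∩ {L0,L1,L3} ∩ {L0,L2,L5} = {L0}; idom=L0
  L8: preds {L4,L5,L6,L7}: {L0,L2,L4} ∩ {L0,L2,L5} ∩ {L0,L6} ∩ {L0,L6,L7} = {L0}; idom=L0

Frontier:
  join L6 pred L2: L2 stop@L0
  join L6 pred L3: L3→L1 stop@L0
  join L6 pred L5: L5→L2 stop@L0
  join L8 pred L4: L4→L2 stop@L0
  join L8 pred L5: L5→L2 stop@L0
  join L8 pred L6: L6 stop@L0
  join L8 pred L7: L7→L6 stop@L0
  DF(L0)=∅
  DF(L1)={L6}
  DF(L2)={L6,L8}
  DF(L3)={L6}
  DF(L4)={L8}
  DF(L5)={L6,L8}
  DF(L6)={L8}
  DF(L7)={L8}
  DF(L8)=∅

φ for r: defs {L0,L2,L5,L6,L7}
  DF⁺ = {L6,L8}

Answer: ["L6", "L8"]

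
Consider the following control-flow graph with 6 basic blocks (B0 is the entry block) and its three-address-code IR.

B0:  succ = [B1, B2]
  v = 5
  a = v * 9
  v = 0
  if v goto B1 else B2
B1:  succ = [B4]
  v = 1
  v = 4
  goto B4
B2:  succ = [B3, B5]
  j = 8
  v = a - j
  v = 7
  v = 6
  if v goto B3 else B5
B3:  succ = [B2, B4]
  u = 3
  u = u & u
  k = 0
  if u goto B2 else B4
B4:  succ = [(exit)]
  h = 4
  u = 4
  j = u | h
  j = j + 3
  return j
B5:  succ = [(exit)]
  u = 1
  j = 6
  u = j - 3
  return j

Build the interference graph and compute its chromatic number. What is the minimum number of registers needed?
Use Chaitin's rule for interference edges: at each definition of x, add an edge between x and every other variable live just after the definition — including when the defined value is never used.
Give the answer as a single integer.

Answer: 3

Derivation:
def/use:
  B0: {a,v} / ∅
  B1: {v} / ∅
  B2: {j,v} / {a}
  B3: {k,u} / ∅
  B4: {h,j,u} / ∅
  B5: {j,u} / ∅

Liveness:
  B0: in=∅ out={a}
  B1: in=∅ out=∅
  B2: in={a} out={a}
  B3: in={a} out={a}
  B4: in=∅ out=∅
  B5: in=∅ out=∅

Conflict graph:
  a↔{j,k,u,v}
  h↔{u}
  j↔{a,u}
  k↔{a,u}
  u↔{a,h,j,k}
  v↔{a}

Registers:
  lower bound: {a,j,u} mutually conflict ⇒ χ ≥ 3
  assign a→c0 h→c0 j→c2 k→c2 u→c1 v→c1 — no edge inside a register ⇒ χ ≤ 3
  χ = 3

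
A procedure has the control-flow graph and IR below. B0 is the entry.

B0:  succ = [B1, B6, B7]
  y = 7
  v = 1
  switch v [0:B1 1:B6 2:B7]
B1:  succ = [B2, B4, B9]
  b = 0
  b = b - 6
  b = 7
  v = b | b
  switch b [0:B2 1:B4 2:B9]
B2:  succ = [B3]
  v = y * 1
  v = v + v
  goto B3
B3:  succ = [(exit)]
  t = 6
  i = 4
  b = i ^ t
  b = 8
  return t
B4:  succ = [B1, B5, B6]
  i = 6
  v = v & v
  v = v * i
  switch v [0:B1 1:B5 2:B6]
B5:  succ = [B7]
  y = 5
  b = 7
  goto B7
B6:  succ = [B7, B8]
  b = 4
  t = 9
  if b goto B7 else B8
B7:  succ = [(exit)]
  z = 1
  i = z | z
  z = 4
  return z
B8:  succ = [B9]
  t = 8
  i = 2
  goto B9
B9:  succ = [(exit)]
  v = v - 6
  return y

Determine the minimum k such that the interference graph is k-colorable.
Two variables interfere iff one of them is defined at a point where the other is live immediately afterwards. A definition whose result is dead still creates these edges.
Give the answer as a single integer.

def/use:
  B0 def {v,y} use ∅
  B1 def {b,v} use ∅
  B2 def {v} use {y}
  B3 def {b,i,t} use ∅
  B4 def {i,v} use {v}
  B5 def {b,y} use ∅
  B6 def {b,t} use ∅
  B7 def {i,z} use ∅
  B8 def {i,t} use ∅
  B9 def {v} use {v,y}

Liveness:
  B0 li=∅ lo={v,y}
  B1 li={y} lo={v,y}
  B2 li={y} lo=∅
  B3 li=∅ lo=∅
  B4 li={v,y} lo={v,y}
  B5 li=∅ lo=∅
  B6 li={v,y} lo={v,y}
  B7 li=∅ lo=∅
  B8 li={v,y} lo={v,y}
  B9 li={v,y} lo=∅

Interference:
  b: {t,v,y}
  i: {t,v,y}
  t: {b,i,v,y}
  v: {b,i,t,y}
  y: {b,i,t,v}
  z: ∅

Chromatic number:
  {b,t,v,y} pairwise interfere (4-clique) ⇒ χ ≥ 4
  4-colouring: R0={t,z}  R1={v}  R2={y}  R3={b,i}
  χ = 4

Answer: 4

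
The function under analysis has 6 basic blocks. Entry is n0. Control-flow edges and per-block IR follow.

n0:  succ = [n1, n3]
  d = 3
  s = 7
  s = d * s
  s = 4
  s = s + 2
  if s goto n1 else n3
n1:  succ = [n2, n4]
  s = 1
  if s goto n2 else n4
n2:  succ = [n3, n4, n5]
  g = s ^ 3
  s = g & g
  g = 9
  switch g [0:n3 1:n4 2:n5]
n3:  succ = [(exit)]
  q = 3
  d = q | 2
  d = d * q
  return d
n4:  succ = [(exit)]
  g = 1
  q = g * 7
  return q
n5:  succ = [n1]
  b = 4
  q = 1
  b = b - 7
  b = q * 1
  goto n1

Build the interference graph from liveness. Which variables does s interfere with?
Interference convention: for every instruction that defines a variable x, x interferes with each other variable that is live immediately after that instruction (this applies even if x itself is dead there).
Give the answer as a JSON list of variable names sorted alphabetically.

Block summaries:
  n0: {d,s} / ∅
  n1: {s} / ∅
  n2: {g,s} / {s}
  n3: {d,q} / ∅
  n4: {g,q} / ∅
  n5: {b,q} / ∅

Live sets:
  n0 li=∅ lo=∅
  n1 li=∅ lo={s}
  n2 li={s} lo=∅
  n3 li=∅ lo=∅
  n4 li=∅ lo=∅
  n5 li=∅ lo=∅

Interference:
  b↔{q}
  d↔{q,s}
  g↔∅
  q↔{b,d}
  s↔{d}

N(s) = ["d"]

Answer: ["d"]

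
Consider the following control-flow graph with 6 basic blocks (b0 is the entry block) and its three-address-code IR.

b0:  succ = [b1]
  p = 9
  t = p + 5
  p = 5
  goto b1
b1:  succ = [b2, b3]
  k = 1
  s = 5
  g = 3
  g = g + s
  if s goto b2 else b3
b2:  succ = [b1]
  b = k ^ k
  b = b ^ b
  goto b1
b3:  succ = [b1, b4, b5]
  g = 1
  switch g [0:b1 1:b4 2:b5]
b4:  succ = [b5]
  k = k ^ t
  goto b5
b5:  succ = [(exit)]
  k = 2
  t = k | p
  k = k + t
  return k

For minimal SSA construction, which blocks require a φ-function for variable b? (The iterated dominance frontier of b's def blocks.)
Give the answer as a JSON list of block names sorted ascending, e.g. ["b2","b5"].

idom tree: b1←b0 b2←b1 b3←b1 b4←b3 b5←b3
Join-block Dom:
  b1: preds {b0,b2,b3}: {b0} ∩ {b0,b1,b2} ∩ {b0,b1,b3} = {b0}; idom=b0
  b5: preds {b3,b4}: {b0,b1,b3} ∩ {b0,b1,b3,b4} = {b0,b1,b3}; idom=b3

Frontier:
  join b1 pred b0: · stop@b0
  join b1 pred b2: b2→b1 stop@b0
  join b1 pred b3: b3→b1 stop@b0
  join b5 pred b3: · stop@b3
  join b5 pred b4: b4 stop@b3
  DF(b0)=∅
  DF(b1)={b1}
  DF(b2)={b1}
  DF(b3)={b1}
  DF(b4)={b5}
  DF(b5)=∅

φ for b: defs {b2}
  DF⁺ = {b1}

Answer: ["b1"]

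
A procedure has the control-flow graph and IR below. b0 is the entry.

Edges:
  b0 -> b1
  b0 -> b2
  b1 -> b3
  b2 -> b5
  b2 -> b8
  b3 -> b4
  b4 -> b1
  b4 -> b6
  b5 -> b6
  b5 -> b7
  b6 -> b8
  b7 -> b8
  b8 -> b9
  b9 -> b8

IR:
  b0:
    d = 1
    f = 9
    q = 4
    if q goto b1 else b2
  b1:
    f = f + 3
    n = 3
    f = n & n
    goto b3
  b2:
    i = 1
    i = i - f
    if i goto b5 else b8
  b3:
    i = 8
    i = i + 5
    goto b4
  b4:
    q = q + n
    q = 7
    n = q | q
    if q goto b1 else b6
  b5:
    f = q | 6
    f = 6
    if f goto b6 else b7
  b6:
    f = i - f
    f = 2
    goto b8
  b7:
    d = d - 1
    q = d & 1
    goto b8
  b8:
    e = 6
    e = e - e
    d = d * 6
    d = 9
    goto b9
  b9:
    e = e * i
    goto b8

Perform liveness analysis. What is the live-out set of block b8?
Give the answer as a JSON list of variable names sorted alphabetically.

Answer: ["d", "e", "i"]

Analysis:
Block summaries:
  b0 def {d,f,q} use ∅
  b1 def {f,n} use {f}
  b2 def {i} use {f}
  b3 def {i} use ∅
  b4 def {n,q} use {n,q}
  b5 def {f} use {q}
  b6 def {f} use {f,i}
  b7 def {d,q} use {d}
  b8 def {d,e} use {d}
  b9 def {e} use {e,i}

Liveness:
  b0 li=∅ lo={d,f,q}
  b1 li={d,f,q} lo={d,f,n,q}
  b2 li={d,f,q} lo={d,i,q}
  b3 li={d,f,n,q} lo={d,f,i,n,q}
  b4 li={d,f,i,n,q} lo={d,f,i,q}
  b5 li={d,i,q} lo={d,f,i}
  b6 li={d,f,i} lo={d,i}
  b7 li={d,i} lo={d,i}
  b8 li={d,i} lo={d,e,i}
  b9 li={d,e,i} lo={d,i}

live-out(b8) = ["d", "e", "i"]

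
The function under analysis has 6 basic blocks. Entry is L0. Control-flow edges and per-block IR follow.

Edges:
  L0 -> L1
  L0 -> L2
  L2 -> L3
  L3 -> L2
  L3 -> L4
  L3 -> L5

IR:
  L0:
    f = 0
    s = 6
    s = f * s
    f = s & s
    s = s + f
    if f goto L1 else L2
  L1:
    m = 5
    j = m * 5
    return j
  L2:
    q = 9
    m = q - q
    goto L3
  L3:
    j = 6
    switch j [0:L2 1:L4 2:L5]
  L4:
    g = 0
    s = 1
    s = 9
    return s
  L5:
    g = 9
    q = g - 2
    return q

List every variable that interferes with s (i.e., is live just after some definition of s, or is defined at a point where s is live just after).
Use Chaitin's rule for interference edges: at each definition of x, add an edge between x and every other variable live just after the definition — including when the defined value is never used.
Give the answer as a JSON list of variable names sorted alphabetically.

def/use:
  L0 def {f,s} use ∅
  L1 def {j,m} use ∅
  L2 def {m,q} use ∅
  L3 def {j} use ∅
  L4 def {g,s} use ∅
  L5 def {g,q} use ∅

Liveness:
  L0 li=∅ lo=∅
  L1 li=∅ lo=∅
  L2 li=∅ lo=∅
  L3 li=∅ lo=∅
  L4 li=∅ lo=∅
  L5 li=∅ lo=∅

Conflict graph:
  f — {s}
  g — ∅
  j — ∅
  m — ∅
  q — ∅
  s — {f}

N(s) = ["f"]

Answer: ["f"]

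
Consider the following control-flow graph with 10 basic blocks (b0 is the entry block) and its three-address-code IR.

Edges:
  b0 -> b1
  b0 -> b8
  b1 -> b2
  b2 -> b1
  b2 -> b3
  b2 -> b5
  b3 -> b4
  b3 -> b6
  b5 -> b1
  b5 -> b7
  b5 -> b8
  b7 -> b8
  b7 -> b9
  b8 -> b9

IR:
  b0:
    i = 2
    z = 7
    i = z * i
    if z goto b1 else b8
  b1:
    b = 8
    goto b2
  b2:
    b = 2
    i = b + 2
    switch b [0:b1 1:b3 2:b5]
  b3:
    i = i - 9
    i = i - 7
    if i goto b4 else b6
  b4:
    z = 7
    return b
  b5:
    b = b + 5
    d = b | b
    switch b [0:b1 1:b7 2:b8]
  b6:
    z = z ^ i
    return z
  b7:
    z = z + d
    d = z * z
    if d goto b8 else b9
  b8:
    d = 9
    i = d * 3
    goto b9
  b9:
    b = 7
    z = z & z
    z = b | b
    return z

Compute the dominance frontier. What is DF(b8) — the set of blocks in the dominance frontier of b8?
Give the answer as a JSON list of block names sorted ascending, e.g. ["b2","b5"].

Answer: ["b9"]

Derivation:
idom tree: b1←b0 b2←b1 b3←b2 b4←b3 b5←b2 b6←b3 b7←b5 b8←b0 b9←b0
Dom∩ at merges:
  b1: preds {b0,b2,b5}: {b0} ∩ {b0,b1,b2} ∩ {b0,b1,b2,b5} = {b0}; idom=b0
  b8: preds {b0,b5,b7}: {b0} ∩ {b0,b1,b2,b5} ∩ {b0,b1,b2,b5,b7} = {b0}; idom=b0
  b9: preds {b7,b8}: {b0,b1,b2,b5,b7} ∩ {b0,b8} = {b0}; idom=b0

DF walk-up:
  b1←b0: walk · to b0
  b1←b2: walk b2→b1 to b0
  b1←b5: walk b5→b2→b1 to b0
  b8←b0: walk · to b0
  b8←b5: walk b5→b2→b1 to b0
  b8←b7: walk b7→b5→b2→b1 to b0
  b9←b7: walk b7→b5→b2→b1 to b0
  b9←b8: walk b8 to b0
  DF(b0)=∅
  DF(b1)={b1,b8,b9}
  DF(b2)={b1,b8,b9}
  DF(b3)=∅
  DF(b4)=∅
  DF(b5)={b1,b8,b9}
  DF(b6)=∅
  DF(b7)={b8,b9}
  DF(b8)={b9}
  DF(b9)=∅

DF(b8) = ["b9"]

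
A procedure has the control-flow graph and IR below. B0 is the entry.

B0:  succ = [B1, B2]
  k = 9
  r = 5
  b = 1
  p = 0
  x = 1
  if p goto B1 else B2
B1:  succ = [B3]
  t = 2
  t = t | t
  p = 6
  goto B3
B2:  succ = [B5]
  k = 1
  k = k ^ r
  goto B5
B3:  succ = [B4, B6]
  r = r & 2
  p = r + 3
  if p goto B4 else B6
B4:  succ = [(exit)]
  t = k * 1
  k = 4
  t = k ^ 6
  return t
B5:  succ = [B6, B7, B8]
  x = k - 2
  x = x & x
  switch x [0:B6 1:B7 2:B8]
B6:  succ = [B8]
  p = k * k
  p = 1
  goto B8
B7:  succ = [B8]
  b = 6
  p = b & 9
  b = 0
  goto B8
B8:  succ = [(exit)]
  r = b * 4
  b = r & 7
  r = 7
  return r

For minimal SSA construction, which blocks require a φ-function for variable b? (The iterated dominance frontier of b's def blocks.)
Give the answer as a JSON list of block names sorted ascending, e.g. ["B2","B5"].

Answer: ["B8"]

Working:
idom tree: B1←B0 B2←B0 B3←B1 B4←B3 B5←B2 B6←B0 B7←B5 B8←B0
Dom∩ at merges:
  B6: preds {B3,B5}: {B0,B1,B3} ∩ {B0,B2,B5} = {B0}; idom=B0
  B8: preds {B5,B6,B7}: {B0,B2,B5} ∩ {B0,B6} ∩ {B0,B2,B5,B7} = {B0}; idom=B0

DF derivation:
  join B6 pred B3: B3→B1 stop@B0
  join B6 pred B5: B5→B2 stop@B0
  join B8 pred B5: B5→B2 stop@B0
  join B8 pred B6: B6 stop@B0
  join B8 pred B7: B7→B5→B2 stop@B0
  DF(B0)=∅
  DF(B1)={B6}
  DF(B2)={B6,B8}
  DF(B3)={B6}
  DF(B4)=∅
  DF(B5)={B6,B8}
  DF(B6)={B8}
  DF(B7)={B8}
  DF(B8)=∅

φ for b: defs {B0,B7,B8}
  DF⁺ = {B8}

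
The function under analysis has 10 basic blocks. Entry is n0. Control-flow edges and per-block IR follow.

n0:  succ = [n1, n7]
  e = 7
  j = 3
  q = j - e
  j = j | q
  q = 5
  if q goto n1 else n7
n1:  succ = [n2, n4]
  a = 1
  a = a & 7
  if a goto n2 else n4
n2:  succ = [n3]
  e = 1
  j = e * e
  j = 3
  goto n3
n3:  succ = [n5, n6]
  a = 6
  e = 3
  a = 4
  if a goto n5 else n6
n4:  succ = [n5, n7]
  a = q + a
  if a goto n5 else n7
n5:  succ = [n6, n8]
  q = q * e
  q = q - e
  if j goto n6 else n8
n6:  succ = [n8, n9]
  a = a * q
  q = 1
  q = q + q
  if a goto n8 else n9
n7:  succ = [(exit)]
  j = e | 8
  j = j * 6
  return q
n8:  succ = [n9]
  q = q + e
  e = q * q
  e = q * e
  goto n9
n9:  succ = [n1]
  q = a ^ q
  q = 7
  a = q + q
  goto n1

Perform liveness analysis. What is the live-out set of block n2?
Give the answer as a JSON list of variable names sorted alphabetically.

Answer: ["j", "q"]

Derivation:
def/use:
  n0: def={e,j,q} ue=∅
  n1: def={a} ue=∅
  n2: def={e,j} ue=∅
  n3: def={a,e} ue=∅
  n4: def={a} ue={a,q}
  n5: def={q} ue={e,j,q}
  n6: def={a,q} ue={a,q}
  n7: def={j} ue={e,q}
  n8: def={e,q} ue={e,q}
  n9: def={a,q} ue={a,q}

Liveness:
  n0 li=∅ lo={e,j,q}
  n1 li={e,j,q} lo={a,e,j,q}
  n2 li={q} lo={j,q}
  n3 li={j,q} lo={a,e,j,q}
  n4 li={a,e,j,q} lo={a,e,j,q}
  n5 li={a,e,j,q} lo={a,e,j,q}
  n6 li={a,e,j,q} lo={a,e,j,q}
  n7 li={e,q} lo=∅
  n8 li={a,e,j,q} lo={a,e,j,q}
  n9 li={a,e,j,q} lo={e,j,q}

live-out(n2) = ["j", "q"]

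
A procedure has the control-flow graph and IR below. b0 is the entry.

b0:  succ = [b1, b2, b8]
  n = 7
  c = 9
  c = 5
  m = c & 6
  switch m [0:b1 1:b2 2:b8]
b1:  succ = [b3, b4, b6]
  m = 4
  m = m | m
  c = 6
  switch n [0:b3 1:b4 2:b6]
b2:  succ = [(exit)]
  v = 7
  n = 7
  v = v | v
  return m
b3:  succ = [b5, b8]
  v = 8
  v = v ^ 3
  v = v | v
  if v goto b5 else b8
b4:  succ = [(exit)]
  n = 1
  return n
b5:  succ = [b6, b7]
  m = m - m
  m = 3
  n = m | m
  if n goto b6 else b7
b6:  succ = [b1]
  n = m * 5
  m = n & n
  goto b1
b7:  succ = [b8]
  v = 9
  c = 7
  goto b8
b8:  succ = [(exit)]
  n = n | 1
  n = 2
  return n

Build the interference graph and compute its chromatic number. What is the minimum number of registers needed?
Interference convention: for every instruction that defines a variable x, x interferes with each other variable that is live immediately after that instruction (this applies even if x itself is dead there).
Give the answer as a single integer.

Per-block:
  b0: def={c,m,n} ue=∅
  b1: def={c,m} ue={n}
  b2: def={n,v} ue={m}
  b3: def={v} ue=∅
  b4: def={n} ue=∅
  b5: def={m,n} ue={m}
  b6: def={m,n} ue={m}
  b7: def={c,v} ue=∅
  b8: def={n} ue={n}

Live sets:
  live b0: ∅→{m,n}
  live b1: {n}→{m,n}
  live b2: {m}→∅
  live b3: {m,n}→{m,n}
  live b4: ∅→∅
  live b5: {m}→{m,n}
  live b6: {m}→{n}
  live b7: {n}→{n}
  live b8: {n}→∅

Interfere edges:
  c — {m,n}
  m — {c,n,v}
  n — {c,m,v}
  v — {m,n}

Registers:
  {c,m,n} pairwise interfere (3-clique) ⇒ χ ≥ 3
  3-colouring: c0={m}  c1={n}  c2={c,v}
  χ = 3

Answer: 3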